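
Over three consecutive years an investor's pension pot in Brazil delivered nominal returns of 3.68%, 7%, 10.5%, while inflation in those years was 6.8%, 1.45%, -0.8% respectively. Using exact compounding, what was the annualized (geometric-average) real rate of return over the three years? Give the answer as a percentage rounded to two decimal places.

Compound the nominal returns: 1.0368 × 1.0700 × 1.1050 = 1.22586048.
Compound inflation: 1.0680 × 1.0145 × 0.9920 = 1.07481811.
Deflate: 1.22586048 / 1.07481811 = 1.14052831.
Annualized real rate = 1.14052831^(1/3) − 1 = 4.4805% → 4.48%.

4.48%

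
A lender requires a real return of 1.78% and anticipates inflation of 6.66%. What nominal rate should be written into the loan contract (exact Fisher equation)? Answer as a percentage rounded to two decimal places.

8.56%

(1 + i) = (1 + r)(1 + π) = 1.01780 × 1.06660 = 1.08558548
i = 1.08558548 − 1, so the required nominal rate is 8.56%.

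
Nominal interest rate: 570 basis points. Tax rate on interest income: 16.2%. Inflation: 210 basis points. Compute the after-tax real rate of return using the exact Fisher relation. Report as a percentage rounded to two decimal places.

2.62%

After-tax nominal return = 5.7% × (1 − 0.162) = 4.7766%.
1 + r = 1.047766 / 1.02100 = 1.026215
After-tax real rate = 1.026215 − 1 → 2.62%.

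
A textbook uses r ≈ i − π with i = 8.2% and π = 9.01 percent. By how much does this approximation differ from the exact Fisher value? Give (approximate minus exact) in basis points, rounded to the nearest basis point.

-7 basis points

Approximate: r ≈ 8.200% − 9.010% = -0.8100%
Exact: (1 + 0.0820)/(1 + 0.0901) − 1 = -0.7431%
Error = -0.8100% − (-0.7431%) = -0.0669% → -7 basis points.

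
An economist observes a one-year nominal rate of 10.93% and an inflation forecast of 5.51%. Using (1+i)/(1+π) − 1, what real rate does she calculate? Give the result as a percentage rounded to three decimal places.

1 + r = 1.10930 / 1.05510 = 1.051370
r = 1.051370 − 1 = 5.1370%, i.e. 5.137%.

5.137%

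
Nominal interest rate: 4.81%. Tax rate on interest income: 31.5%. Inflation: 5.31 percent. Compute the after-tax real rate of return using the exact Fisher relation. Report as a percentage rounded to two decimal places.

-1.91%

After-tax nominal return = 4.81% × (1 − 0.315) = 3.29485%.
1 + r = 1.0329485 / 1.05310 = 0.980865
After-tax real rate = 0.980865 − 1 → -1.91%.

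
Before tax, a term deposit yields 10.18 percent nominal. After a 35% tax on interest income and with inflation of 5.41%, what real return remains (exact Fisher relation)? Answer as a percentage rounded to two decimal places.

1.15%

After-tax nominal return = 10.18% × (1 − 0.35) = 6.6170%.
1 + r = 1.06617 / 1.05410 = 1.011451
After-tax real rate = 1.011451 − 1 → 1.15%.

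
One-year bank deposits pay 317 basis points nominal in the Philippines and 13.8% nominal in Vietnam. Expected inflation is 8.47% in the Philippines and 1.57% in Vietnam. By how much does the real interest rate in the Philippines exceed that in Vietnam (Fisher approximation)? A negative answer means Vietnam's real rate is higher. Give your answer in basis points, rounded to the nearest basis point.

-1753 basis points

The Philippines: 3.17% − 8.47% = -5.300%
Vietnam: 13.8% − 1.57% = 12.230%
Differential = -17.530% → -1753 basis points.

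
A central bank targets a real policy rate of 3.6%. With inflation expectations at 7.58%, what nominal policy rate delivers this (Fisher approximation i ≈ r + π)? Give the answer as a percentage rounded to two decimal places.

i ≈ r + π = 3.6% + 7.58% = 11.18%.

11.18%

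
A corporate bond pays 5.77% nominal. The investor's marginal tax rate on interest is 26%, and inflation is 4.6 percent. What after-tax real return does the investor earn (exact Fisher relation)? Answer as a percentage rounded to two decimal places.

-0.32%

After-tax nominal return = 5.77% × (1 − 0.26) = 4.2698%.
1 + r = 1.042698 / 1.04600 = 0.996843
After-tax real rate = 0.996843 − 1 → -0.32%.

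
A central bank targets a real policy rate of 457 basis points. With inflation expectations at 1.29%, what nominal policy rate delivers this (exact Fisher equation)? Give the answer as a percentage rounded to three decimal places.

(1 + i) = (1 + r)(1 + π) = 1.04570 × 1.01290 = 1.05918953
i = 1.05918953 − 1, so the required nominal rate is 5.919%.

5.919%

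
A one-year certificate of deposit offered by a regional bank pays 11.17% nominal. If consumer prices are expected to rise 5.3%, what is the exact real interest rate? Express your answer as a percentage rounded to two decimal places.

By the Fisher relation, 1 + r = (1 + i)/(1 + π).
1 + r = 1.11170 / 1.05300 = 1.055745
r = 1.055745 − 1 = 5.5745%, i.e. 5.57%.

5.57%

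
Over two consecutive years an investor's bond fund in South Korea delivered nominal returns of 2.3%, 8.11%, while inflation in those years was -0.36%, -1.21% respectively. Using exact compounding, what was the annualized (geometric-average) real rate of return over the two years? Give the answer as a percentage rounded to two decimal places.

6.00%

Compound the nominal returns: 1.0230 × 1.0811 = 1.10596530.
Compound inflation: 0.9964 × 0.9879 = 0.98434356.
Deflate: 1.10596530 / 0.98434356 = 1.12355619.
Annualized real rate = 1.12355619^(1/2) − 1 = 5.9979% → 6.00%.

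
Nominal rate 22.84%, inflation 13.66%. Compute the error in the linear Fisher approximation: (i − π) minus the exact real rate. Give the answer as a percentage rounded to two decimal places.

Approximate: r ≈ 22.840% − 13.660% = 9.1800%
Exact: (1 + 0.2284)/(1 + 0.1366) − 1 = 8.0767%
Error = 9.1800% − 8.0767% = 1.1033% → 1.10%.

1.10%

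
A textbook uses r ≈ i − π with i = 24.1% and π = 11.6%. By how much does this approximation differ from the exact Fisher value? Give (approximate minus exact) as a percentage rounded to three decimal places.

1.299%

Approximate: r ≈ 24.100% − 11.600% = 12.5000%
Exact: (1 + 0.2410)/(1 + 0.1160) − 1 = 11.2007%
Error = 12.5000% − 11.2007% = 1.2993% → 1.299%.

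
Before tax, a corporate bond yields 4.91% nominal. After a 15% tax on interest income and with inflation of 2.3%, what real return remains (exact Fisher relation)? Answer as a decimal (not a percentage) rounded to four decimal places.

0.0183

After-tax nominal return = 4.91% × (1 − 0.15) = 4.1735%.
1 + r = 1.041735 / 1.02300 = 1.018314
After-tax real rate = 1.018314 − 1 → 0.0183.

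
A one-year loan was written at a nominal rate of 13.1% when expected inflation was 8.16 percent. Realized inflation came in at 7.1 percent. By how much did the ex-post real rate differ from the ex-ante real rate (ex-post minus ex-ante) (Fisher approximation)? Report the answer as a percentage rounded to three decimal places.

Ex-ante: 13.1% − 8.16% = 4.940%
Ex-post: 13.1% − 7.1% = 6.000%
Difference (ex-post − ex-ante) = 1.0600% → 1.060%.

1.060%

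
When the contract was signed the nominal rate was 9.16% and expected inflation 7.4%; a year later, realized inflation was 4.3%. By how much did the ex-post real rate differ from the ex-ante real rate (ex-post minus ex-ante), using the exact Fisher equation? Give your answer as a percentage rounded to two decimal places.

3.02%

Ex-ante: (1 + 0.0916)/(1 + 0.0740) − 1 = 1.6387%
Ex-post: (1 + 0.0916)/(1 + 0.0430) − 1 = 4.6596%
Difference (ex-post − ex-ante) = 3.0209% → 3.02%.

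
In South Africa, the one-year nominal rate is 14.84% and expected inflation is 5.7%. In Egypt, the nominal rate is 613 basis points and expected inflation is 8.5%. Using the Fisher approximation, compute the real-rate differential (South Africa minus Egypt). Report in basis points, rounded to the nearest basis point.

1151 basis points

South Africa: 14.84% − 5.7% = 9.140%
Egypt: 6.13% − 8.5% = -2.370%
Differential = 11.510% → 1151 basis points.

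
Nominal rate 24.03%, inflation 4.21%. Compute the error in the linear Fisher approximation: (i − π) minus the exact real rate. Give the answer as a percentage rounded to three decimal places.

0.801%

Approximate: r ≈ 24.030% − 4.210% = 19.8200%
Exact: (1 + 0.2403)/(1 + 0.0421) − 1 = 19.0193%
Error = 19.8200% − 19.0193% = 0.8007% → 0.801%.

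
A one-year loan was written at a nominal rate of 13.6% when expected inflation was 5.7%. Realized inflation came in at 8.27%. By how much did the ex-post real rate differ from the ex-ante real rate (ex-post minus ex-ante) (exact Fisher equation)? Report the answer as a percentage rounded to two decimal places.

-2.55%

Ex-ante: (1 + 0.1360)/(1 + 0.0570) − 1 = 7.4740%
Ex-post: (1 + 0.1360)/(1 + 0.0827) − 1 = 4.9229%
Difference (ex-post − ex-ante) = -2.5511% → -2.55%.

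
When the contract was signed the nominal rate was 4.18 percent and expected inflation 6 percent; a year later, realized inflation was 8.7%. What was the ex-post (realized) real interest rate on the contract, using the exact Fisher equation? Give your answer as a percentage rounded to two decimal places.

-4.16%

Ex-post: (1 + 0.0418)/(1 + 0.0870) − 1 = -4.1582%
So the realized real rate is -4.16%.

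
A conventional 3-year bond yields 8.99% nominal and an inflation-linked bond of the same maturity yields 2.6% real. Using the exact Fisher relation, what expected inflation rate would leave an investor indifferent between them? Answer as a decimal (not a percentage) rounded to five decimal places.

0.06228

(1 + π) = (1 + i)/(1 + r) = 1.08990 / 1.02600 = 1.062281
Break-even inflation = 1.062281 − 1 → 0.06228.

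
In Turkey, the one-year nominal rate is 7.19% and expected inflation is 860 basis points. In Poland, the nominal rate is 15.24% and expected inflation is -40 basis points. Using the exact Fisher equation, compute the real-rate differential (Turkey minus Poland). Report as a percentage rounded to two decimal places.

Turkey: (1 + 0.0719)/(1 + 0.0860) − 1 = -1.2983%
Poland: (1 + 0.1524)/(1 − 0.0040) − 1 = 15.7028%
Differential = -1.2983% − 15.7028% = -17.0012% → -17.00%.

-17.00%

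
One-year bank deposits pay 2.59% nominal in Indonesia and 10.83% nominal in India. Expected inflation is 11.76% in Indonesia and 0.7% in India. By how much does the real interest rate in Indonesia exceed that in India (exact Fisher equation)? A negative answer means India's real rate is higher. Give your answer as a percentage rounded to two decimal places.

Indonesia: (1 + 0.0259)/(1 + 0.1176) − 1 = -8.2051%
India: (1 + 0.1083)/(1 + 0.0070) − 1 = 10.0596%
Differential = -8.2051% − 10.0596% = -18.2647% → -18.26%.

-18.26%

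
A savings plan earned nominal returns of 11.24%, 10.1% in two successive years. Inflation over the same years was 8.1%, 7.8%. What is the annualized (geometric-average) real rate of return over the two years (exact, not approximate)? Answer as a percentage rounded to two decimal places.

Nominal growth factor = 1.1124 × 1.1010 = 1.22475240
Price-level growth factor = 1.0810 × 1.0780 = 1.16531800
Real growth factor = 1.22475240 / 1.16531800 = 1.05100273
Annualized real rate = 1.05100273^(1/2) − 1 = 2.5184% → 2.52%.

2.52%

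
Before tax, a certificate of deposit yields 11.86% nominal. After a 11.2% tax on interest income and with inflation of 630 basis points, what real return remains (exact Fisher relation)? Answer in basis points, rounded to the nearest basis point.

After-tax nominal return = 11.86% × (1 − 0.112) = 10.53168%.
1 + r = 1.1053168 / 1.06300 = 1.039809
After-tax real rate = 1.039809 − 1 → 398 basis points.

398 basis points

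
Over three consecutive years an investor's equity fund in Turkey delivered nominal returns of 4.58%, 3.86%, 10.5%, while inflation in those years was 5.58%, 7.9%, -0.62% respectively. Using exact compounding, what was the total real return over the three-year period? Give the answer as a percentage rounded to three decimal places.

6.013%

Compound the nominal returns: 1.0458 × 1.0386 × 1.1050 = 1.2002155.
Compound inflation: 1.0558 × 1.0790 × 0.9938 = 1.1321451.
Deflate: 1.2002155 / 1.1321451 = 1.0601252.
Total real return = 1.0601252 − 1 → 6.013%.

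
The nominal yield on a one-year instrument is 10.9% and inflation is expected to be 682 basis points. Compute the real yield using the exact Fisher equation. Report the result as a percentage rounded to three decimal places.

By the Fisher identity, 1 + r = (1 + i)/(1 + π).
1 + r = 1.10900 / 1.06820 = 1.0381951
r = 1.0381951 − 1 = 3.81951%, i.e. 3.820%.

3.820%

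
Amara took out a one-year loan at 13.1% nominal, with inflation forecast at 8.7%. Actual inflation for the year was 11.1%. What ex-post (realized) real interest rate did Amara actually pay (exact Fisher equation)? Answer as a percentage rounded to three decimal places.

1.800%

Ex-post: (1 + 0.1310)/(1 + 0.1110) − 1 = 1.8002%
So the realized real rate is 1.800%.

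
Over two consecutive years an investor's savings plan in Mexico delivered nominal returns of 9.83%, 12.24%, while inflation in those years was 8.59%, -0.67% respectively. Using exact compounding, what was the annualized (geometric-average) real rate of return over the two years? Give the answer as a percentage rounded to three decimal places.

6.905%

Compound the nominal returns: 1.0983 × 1.1224 = 1.23273192.
Compound inflation: 1.0859 × 0.9933 = 1.07862447.
Deflate: 1.23273192 / 1.07862447 = 1.14287405.
Annualized real rate = 1.14287405^(1/2) − 1 = 6.9053% → 6.905%.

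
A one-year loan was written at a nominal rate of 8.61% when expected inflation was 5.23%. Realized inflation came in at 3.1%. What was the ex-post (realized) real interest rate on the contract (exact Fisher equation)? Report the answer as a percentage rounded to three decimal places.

Ex-post: (1 + 0.0861)/(1 + 0.0310) − 1 = 5.3443%
So the realized real rate is 5.344%.

5.344%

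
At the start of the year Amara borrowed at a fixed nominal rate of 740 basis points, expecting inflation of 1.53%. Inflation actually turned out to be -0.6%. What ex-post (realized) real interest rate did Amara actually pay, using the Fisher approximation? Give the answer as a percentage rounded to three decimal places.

8.000%

Ex-post: 7.4% − (-0.6%) = 8.000%
So the realized real rate is 8.000%.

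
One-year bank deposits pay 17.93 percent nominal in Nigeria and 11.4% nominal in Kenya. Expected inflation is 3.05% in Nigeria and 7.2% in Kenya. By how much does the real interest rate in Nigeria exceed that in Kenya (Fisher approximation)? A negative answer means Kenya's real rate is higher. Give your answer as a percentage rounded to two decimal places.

Nigeria: 17.93% − 3.05% = 14.880%
Kenya: 11.4% − 7.2% = 4.200%
Differential = 10.680% → 10.68%.

10.68%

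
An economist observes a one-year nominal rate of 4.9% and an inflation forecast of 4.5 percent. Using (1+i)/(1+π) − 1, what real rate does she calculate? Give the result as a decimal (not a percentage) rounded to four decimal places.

0.0038

By the Fisher equation, 1 + r = (1 + i)/(1 + π).
1 + r = 1.04900 / 1.04500 = 1.003828
r = 1.003828 − 1 = 0.3828%, i.e. 0.0038.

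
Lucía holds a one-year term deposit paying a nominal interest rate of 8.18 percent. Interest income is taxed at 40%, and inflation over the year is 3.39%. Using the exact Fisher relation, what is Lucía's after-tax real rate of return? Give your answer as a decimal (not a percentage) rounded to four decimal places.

0.0147

After-tax nominal return = 8.18% × (1 − 0.4) = 4.9080%.
1 + r = 1.04908 / 1.03390 = 1.014682
After-tax real rate = 1.014682 − 1 → 0.0147.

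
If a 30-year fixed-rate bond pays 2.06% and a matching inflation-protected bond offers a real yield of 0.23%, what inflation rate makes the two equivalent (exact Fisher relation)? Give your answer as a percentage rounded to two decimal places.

1.83%

(1 + π) = (1 + i)/(1 + r) = 1.02060 / 1.00230 = 1.018258
Break-even inflation = 1.018258 − 1 → 1.83%.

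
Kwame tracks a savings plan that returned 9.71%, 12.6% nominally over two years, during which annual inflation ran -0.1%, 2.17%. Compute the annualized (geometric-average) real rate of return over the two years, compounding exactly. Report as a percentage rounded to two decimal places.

Nominal growth factor = 1.0971 × 1.1260 = 1.23533460
Price-level growth factor = 0.9990 × 1.0217 = 1.02067830
Real growth factor = 1.23533460 / 1.02067830 = 1.21030750
Annualized real rate = 1.21030750^(1/2) − 1 = 10.0140% → 10.01%.

10.01%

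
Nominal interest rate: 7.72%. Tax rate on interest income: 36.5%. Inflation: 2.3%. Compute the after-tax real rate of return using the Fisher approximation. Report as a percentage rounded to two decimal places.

After-tax nominal return = 7.72% × (1 − 0.365) = 4.9022%.
r ≈ 4.9022% − 2.3% → 2.60%.

2.60%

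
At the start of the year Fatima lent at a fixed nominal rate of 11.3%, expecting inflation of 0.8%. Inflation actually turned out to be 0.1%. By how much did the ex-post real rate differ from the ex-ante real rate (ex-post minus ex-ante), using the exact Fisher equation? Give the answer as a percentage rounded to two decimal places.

Ex-ante: (1 + 0.1130)/(1 + 0.0080) − 1 = 10.4167%
Ex-post: (1 + 0.1130)/(1 + 0.0010) − 1 = 11.1888%
Difference (ex-post − ex-ante) = 0.7721% → 0.77%.

0.77%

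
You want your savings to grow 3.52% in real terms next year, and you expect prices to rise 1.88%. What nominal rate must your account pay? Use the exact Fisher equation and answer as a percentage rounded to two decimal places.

5.47%

(1 + i) = (1 + r)(1 + π) = 1.03520 × 1.01880 = 1.05466176
i = 1.05466176 − 1, so the required nominal rate is 5.47%.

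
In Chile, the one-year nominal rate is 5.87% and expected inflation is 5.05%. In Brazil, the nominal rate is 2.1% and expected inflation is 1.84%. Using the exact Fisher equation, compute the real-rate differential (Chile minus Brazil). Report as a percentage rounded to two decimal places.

Chile: (1 + 0.0587)/(1 + 0.0505) − 1 = 0.7806%
Brazil: (1 + 0.0210)/(1 + 0.0184) − 1 = 0.2553%
Differential = 0.7806% − 0.2553% = 0.5253% → 0.53%.

0.53%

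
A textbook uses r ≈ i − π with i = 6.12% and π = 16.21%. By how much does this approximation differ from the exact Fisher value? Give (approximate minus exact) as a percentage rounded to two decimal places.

-1.41%

Approximate: r ≈ 6.120% − 16.210% = -10.0900%
Exact: (1 + 0.0612)/(1 + 0.1621) − 1 = -8.6826%
Error = -10.0900% − (-8.6826%) = -1.4074% → -1.41%.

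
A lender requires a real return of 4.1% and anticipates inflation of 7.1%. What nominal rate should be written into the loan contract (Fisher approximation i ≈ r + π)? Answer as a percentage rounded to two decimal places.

i ≈ r + π = 4.1% + 7.1% = 11.20%.

11.20%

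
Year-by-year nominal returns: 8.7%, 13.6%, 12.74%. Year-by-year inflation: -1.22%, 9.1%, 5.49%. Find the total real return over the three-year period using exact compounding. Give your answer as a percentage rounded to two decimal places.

22.46%

Nominal growth factor = 1.0870 × 1.1360 × 1.1274 = 1.392150
Price-level growth factor = 0.9878 × 1.0910 × 1.0549 = 1.136855
Real growth factor = 1.392150 / 1.136855 = 1.224562
Total real return = 1.224562 − 1 → 22.46%.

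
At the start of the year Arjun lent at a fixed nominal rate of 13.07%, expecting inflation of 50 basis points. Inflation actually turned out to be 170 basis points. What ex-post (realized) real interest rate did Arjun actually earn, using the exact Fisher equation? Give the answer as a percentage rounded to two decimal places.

11.18%

Ex-post: (1 + 0.1307)/(1 + 0.0170) − 1 = 11.1799%
So the realized real rate is 11.18%.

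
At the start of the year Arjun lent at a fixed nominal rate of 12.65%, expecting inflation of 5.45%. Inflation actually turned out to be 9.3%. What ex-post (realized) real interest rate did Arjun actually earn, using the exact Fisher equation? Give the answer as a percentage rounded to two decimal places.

3.06%

Ex-post: (1 + 0.1265)/(1 + 0.0930) − 1 = 3.06496%
So the realized real rate is 3.06%.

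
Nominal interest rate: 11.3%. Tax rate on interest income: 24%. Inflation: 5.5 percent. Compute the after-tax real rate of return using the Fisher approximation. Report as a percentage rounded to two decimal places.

After-tax nominal return = 11.3% × (1 − 0.24) = 8.5880%.
r ≈ 8.5880% − 5.5% → 3.09%.

3.09%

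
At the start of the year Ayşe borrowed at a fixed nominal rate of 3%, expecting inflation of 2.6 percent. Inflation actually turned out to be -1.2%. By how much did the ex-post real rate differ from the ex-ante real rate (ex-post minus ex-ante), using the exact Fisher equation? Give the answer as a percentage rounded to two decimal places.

Ex-ante: (1 + 0.0300)/(1 + 0.0260) − 1 = 0.3899%
Ex-post: (1 + 0.0300)/(1 − 0.0120) − 1 = 4.2510%
Difference (ex-post − ex-ante) = 3.8611% → 3.86%.

3.86%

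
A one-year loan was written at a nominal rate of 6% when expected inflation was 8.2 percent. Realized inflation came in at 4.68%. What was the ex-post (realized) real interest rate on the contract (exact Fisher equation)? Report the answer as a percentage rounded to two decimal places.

Ex-post: (1 + 0.0600)/(1 + 0.0468) − 1 = 1.2610%
So the realized real rate is 1.26%.

1.26%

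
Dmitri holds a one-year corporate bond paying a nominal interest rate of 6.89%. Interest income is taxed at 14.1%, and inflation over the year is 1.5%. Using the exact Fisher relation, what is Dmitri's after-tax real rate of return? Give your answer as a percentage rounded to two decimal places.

4.35%

After-tax nominal return = 6.89% × (1 − 0.141) = 5.91851%.
1 + r = 1.0591851 / 1.01500 = 1.043532
After-tax real rate = 1.043532 − 1 → 4.35%.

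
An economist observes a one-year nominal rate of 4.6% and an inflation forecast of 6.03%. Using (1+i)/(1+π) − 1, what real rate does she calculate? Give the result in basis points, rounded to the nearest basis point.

By the Fisher equation, 1 + r = (1 + i)/(1 + π).
1 + r = 1.04600 / 1.06030 = 0.986513
r = 0.986513 − 1 = -1.3487%, i.e. -135 basis points.

-135 basis points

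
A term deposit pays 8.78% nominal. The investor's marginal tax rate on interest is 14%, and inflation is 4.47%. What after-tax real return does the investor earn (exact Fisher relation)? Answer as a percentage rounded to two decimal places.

2.95%

After-tax nominal return = 8.78% × (1 − 0.14) = 7.5508%.
1 + r = 1.075508 / 1.04470 = 1.029490
After-tax real rate = 1.029490 − 1 → 2.95%.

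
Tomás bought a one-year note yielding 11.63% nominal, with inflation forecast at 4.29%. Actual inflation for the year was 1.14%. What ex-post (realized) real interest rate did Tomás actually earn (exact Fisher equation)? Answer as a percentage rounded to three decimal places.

10.372%

Ex-post: (1 + 0.1163)/(1 + 0.0114) − 1 = 10.3718%
So the realized real rate is 10.372%.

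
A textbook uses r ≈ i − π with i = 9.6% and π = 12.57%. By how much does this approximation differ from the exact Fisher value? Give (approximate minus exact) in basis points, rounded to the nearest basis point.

Approximate: r ≈ 9.600% − 12.570% = -2.9700%
Exact: (1 + 0.0960)/(1 + 0.1257) − 1 = -2.6384%
Error = -2.9700% − (-2.6384%) = -0.3316% → -33 basis points.

-33 basis points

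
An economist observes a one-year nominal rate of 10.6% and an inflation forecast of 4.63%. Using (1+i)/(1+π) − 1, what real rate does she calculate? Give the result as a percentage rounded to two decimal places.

By the Fisher equation, 1 + r = (1 + i)/(1 + π).
1 + r = 1.10600 / 1.04630 = 1.057058
r = 1.057058 − 1 = 5.7058%, i.e. 5.71%.

5.71%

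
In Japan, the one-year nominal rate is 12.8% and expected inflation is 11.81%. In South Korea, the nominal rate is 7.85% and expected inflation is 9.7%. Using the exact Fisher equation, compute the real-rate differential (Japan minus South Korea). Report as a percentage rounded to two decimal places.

2.57%

Japan: (1 + 0.1280)/(1 + 0.1181) − 1 = 0.8854%
South Korea: (1 + 0.0785)/(1 + 0.0970) − 1 = -1.6864%
Differential = 0.8854% − (-1.6864%) = 2.5718% → 2.57%.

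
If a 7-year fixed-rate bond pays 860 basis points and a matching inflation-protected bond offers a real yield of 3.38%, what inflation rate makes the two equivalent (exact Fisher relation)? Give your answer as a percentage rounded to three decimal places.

5.049%

(1 + π) = (1 + i)/(1 + r) = 1.08600 / 1.03380 = 1.050493
Break-even inflation = 1.050493 − 1 → 5.049%.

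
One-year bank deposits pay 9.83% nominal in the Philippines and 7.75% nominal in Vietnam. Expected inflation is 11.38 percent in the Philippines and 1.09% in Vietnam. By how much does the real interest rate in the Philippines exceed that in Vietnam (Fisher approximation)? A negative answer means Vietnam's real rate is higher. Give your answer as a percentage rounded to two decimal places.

The Philippines: 9.83% − 11.38% = -1.550%
Vietnam: 7.75% − 1.09% = 6.660%
Differential = -8.210% → -8.21%.

-8.21%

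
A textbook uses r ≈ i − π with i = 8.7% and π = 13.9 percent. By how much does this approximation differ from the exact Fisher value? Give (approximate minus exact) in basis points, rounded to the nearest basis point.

Approximate: r ≈ 8.700% − 13.900% = -5.2000%
Exact: (1 + 0.0870)/(1 + 0.1390) − 1 = -4.5654%
Error = -5.2000% − (-4.5654%) = -0.6346% → -63 basis points.

-63 basis points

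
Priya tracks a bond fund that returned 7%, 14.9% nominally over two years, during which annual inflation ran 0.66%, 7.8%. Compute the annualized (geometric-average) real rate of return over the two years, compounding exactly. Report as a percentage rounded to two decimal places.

Compound the nominal returns: 1.0700 × 1.1490 = 1.22943000.
Compound inflation: 1.0066 × 1.0780 = 1.08511480.
Deflate: 1.22943000 / 1.08511480 = 1.13299533.
Annualized real rate = 1.13299533^(1/2) − 1 = 6.4423% → 6.44%.

6.44%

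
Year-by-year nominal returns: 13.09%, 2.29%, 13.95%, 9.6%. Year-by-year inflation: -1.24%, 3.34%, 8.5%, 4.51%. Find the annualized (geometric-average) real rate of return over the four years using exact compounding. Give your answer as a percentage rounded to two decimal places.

Nominal growth factor = 1.1309 × 1.0229 × 1.1395 × 1.0960 = 1.44471528
Price-level growth factor = 0.9876 × 1.0334 × 1.0850 × 1.0451 = 1.15727647
Real growth factor = 1.44471528 / 1.15727647 = 1.24837523
Annualized real rate = 1.24837523^(1/4) − 1 = 5.7027% → 5.70%.

5.70%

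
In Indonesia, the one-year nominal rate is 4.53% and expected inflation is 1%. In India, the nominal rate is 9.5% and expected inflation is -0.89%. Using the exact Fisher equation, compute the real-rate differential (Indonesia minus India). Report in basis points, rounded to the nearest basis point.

Indonesia: (1 + 0.0453)/(1 + 0.0100) − 1 = 3.4950%
India: (1 + 0.0950)/(1 − 0.0089) − 1 = 10.4833%
Differential = 3.4950% − 10.4833% = -6.9883% → -699 basis points.

-699 basis points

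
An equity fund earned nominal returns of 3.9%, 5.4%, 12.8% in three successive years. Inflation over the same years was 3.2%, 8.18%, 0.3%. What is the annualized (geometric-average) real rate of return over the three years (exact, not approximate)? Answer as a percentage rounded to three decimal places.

Nominal growth factor = 1.0390 × 1.0540 × 1.1280 = 1.23527957
Price-level growth factor = 1.0320 × 1.0818 × 1.0030 = 1.11976685
Real growth factor = 1.23527957 / 1.11976685 = 1.10315783
Annualized real rate = 1.10315783^(1/3) − 1 = 3.3267% → 3.327%.

3.327%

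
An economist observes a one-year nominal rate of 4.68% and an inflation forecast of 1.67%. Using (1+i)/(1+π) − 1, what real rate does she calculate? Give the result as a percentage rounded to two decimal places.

1 + r = 1.04680 / 1.01670 = 1.029606
r = 1.029606 − 1 = 2.9606%, i.e. 2.96%.

2.96%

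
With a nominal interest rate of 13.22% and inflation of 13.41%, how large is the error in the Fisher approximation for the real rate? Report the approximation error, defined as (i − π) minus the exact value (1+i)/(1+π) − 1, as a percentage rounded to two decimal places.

Approximate: r ≈ 13.220% − 13.410% = -0.1900%
Exact: (1 + 0.1322)/(1 + 0.1341) − 1 = -0.1675%
Error = -0.1900% − (-0.1675%) = -0.0225% → -0.02%.

-0.02%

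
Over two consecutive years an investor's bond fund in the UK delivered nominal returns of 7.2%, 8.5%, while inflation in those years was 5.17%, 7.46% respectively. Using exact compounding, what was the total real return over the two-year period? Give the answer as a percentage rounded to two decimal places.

2.92%

Compound the nominal returns: 1.0720 × 1.0850 = 1.163120.
Compound inflation: 1.0517 × 1.0746 = 1.130157.
Deflate: 1.163120 / 1.130157 = 1.029167.
Total real return = 1.029167 − 1 → 2.92%.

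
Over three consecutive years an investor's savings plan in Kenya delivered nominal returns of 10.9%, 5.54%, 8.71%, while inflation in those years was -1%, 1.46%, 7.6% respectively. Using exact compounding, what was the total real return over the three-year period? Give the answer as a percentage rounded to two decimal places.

17.73%

Compound the nominal returns: 1.1090 × 1.0554 × 1.0871 = 1.272384.
Compound inflation: 0.9900 × 1.0146 × 1.0760 = 1.080793.
Deflate: 1.272384 / 1.080793 = 1.177269.
Total real return = 1.177269 − 1 → 17.73%.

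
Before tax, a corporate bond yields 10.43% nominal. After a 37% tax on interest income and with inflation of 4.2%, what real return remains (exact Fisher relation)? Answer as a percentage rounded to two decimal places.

2.28%

After-tax nominal return = 10.43% × (1 − 0.37) = 6.5709%.
1 + r = 1.065709 / 1.04200 = 1.022753
After-tax real rate = 1.022753 − 1 → 2.28%.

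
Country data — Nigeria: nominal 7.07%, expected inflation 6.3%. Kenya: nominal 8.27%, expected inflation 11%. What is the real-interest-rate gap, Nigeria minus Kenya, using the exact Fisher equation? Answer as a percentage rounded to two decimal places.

Nigeria: (1 + 0.0707)/(1 + 0.0630) − 1 = 0.7244%
Kenya: (1 + 0.0827)/(1 + 0.1100) − 1 = -2.4595%
Differential = 0.7244% − (-2.4595%) = 3.1838% → 3.18%.

3.18%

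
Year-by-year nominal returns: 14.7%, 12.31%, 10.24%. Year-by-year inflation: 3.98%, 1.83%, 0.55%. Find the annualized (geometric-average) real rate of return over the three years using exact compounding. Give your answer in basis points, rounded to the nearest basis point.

Nominal growth factor = 1.1470 × 1.1231 × 1.1024 = 1.42010694
Price-level growth factor = 1.0398 × 1.0183 × 1.0055 = 1.06465190
Real growth factor = 1.42010694 / 1.06465190 = 1.33386973
Annualized real rate = 1.33386973^(1/3) − 1 = 10.0790% → 1008 basis points.

1008 basis points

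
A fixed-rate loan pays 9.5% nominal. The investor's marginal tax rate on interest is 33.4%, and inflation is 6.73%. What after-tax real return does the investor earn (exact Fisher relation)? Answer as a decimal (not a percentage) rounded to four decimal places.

After-tax nominal return = 9.5% × (1 − 0.334) = 6.3270%.
1 + r = 1.06327 / 1.06730 = 0.996224
After-tax real rate = 0.996224 − 1 → -0.0038.

-0.0038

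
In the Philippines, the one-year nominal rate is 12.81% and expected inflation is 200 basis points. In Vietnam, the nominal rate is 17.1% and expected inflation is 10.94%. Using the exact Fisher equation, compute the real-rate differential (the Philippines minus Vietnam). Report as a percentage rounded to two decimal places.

The Philippines: (1 + 0.1281)/(1 + 0.0200) − 1 = 10.5980%
Vietnam: (1 + 0.1710)/(1 + 0.1094) − 1 = 5.5526%
Differential = 10.5980% − 5.5526% = 5.0455% → 5.05%.

5.05%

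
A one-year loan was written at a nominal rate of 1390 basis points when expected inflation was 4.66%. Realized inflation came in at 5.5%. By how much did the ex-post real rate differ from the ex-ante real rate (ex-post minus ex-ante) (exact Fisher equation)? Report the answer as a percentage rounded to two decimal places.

Ex-ante: (1 + 0.1390)/(1 + 0.0466) − 1 = 8.8286%
Ex-post: (1 + 0.1390)/(1 + 0.0550) − 1 = 7.9621%
Difference (ex-post − ex-ante) = -0.8665% → -0.87%.

-0.87%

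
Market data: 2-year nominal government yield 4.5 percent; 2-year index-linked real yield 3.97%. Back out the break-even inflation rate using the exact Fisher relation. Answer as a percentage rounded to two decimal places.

0.51%

(1 + π) = (1 + i)/(1 + r) = 1.04500 / 1.03970 = 1.005098
Break-even inflation = 1.005098 − 1 → 0.51%.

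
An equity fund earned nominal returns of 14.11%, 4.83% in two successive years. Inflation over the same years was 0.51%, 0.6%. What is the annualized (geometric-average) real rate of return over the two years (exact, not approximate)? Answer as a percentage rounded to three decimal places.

Compound the nominal returns: 1.1411 × 1.0483 = 1.19621513.
Compound inflation: 1.0051 × 1.0060 = 1.01113060.
Deflate: 1.19621513 / 1.01113060 = 1.18304711.
Annualized real rate = 1.18304711^(1/2) − 1 = 8.7680% → 8.768%.

8.768%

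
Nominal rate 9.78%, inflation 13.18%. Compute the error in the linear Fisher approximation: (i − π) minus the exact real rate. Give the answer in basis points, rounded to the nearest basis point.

-40 basis points

Approximate: r ≈ 9.780% − 13.180% = -3.4000%
Exact: (1 + 0.0978)/(1 + 0.1318) − 1 = -3.0041%
Error = -3.4000% − (-3.0041%) = -0.3959% → -40 basis points.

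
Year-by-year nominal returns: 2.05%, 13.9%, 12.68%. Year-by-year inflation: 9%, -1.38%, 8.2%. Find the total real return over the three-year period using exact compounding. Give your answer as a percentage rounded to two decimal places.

12.61%

Nominal growth factor = 1.0205 × 1.1390 × 1.1268 = 1.309735
Price-level growth factor = 1.0900 × 0.9862 × 1.0820 = 1.163105
Real growth factor = 1.309735 / 1.163105 = 1.126069
Total real return = 1.126069 − 1 → 12.61%.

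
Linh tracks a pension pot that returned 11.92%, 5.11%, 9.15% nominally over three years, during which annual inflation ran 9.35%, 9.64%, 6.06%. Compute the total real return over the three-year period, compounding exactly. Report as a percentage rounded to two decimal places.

0.98%

Compound the nominal returns: 1.1192 × 1.0511 × 1.0915 = 1.284031.
Compound inflation: 1.0935 × 1.0964 × 1.0606 = 1.271568.
Deflate: 1.284031 / 1.271568 = 1.009802.
Total real return = 1.009802 − 1 → 0.98%.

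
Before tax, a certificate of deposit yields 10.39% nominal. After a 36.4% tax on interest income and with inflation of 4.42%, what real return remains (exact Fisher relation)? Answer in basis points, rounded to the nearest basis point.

After-tax nominal return = 10.39% × (1 − 0.364) = 6.60804%.
1 + r = 1.0660804 / 1.04420 = 1.020954
After-tax real rate = 1.020954 − 1 → 210 basis points.

210 basis points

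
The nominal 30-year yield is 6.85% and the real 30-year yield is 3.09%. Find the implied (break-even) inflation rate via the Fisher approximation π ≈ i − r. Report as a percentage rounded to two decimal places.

π ≈ i − r = 6.85% − 3.09% → 3.76%.

3.76%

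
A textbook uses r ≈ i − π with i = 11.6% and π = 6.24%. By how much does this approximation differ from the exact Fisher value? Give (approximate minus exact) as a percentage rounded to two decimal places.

0.31%

Approximate: r ≈ 11.600% − 6.240% = 5.3600%
Exact: (1 + 0.1160)/(1 + 0.0624) − 1 = 5.0452%
Error = 5.3600% − 5.0452% = 0.3148% → 0.31%.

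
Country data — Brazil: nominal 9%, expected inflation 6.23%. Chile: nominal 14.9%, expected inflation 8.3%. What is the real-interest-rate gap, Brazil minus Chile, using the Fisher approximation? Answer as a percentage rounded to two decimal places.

-3.83%

Brazil: 9% − 6.23% = 2.770%
Chile: 14.9% − 8.3% = 6.600%
Differential = -3.830% → -3.83%.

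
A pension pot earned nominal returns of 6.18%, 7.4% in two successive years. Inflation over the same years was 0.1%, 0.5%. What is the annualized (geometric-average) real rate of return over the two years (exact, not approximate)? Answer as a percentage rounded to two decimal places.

Nominal growth factor = 1.0618 × 1.0740 = 1.14037320
Price-level growth factor = 1.0010 × 1.0050 = 1.00600500
Real growth factor = 1.14037320 / 1.00600500 = 1.13356614
Annualized real rate = 1.13356614^(1/2) − 1 = 6.4691% → 6.47%.

6.47%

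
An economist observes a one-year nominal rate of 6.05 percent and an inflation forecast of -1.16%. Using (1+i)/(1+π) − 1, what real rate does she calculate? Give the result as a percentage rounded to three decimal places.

7.295%

By the Fisher equation, 1 + r = (1 + i)/(1 + π).
1 + r = 1.06050 / 0.98840 = 1.072946
r = 1.072946 − 1 = 7.2946%, i.e. 7.295%.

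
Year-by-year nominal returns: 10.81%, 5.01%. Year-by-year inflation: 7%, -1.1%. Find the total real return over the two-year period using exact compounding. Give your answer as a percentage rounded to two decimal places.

9.96%

Nominal growth factor = 1.1081 × 1.0501 = 1.163616
Price-level growth factor = 1.0700 × 0.9890 = 1.058230
Real growth factor = 1.163616 / 1.058230 = 1.099587
Total real return = 1.099587 − 1 → 9.96%.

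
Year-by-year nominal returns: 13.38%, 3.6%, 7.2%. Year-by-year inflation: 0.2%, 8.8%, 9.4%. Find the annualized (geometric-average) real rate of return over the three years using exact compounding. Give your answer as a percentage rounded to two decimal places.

Compound the nominal returns: 1.1338 × 1.0360 × 1.0720 = 1.25918921.
Compound inflation: 1.0020 × 1.0880 × 1.0940 = 1.19265254.
Deflate: 1.25918921 / 1.19265254 = 1.05578881.
Annualized real rate = 1.05578881^(1/3) − 1 = 1.8261% → 1.83%.

1.83%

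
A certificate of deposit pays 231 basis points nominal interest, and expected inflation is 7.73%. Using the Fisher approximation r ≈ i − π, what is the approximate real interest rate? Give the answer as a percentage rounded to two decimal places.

-5.42%

r ≈ i − π = 2.31% − 7.73% = -5.42%.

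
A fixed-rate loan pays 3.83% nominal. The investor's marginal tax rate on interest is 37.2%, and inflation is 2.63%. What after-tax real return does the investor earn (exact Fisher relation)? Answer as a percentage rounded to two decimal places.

After-tax nominal return = 3.83% × (1 − 0.372) = 2.40524%.
1 + r = 1.0240524 / 1.02630 = 0.997810
After-tax real rate = 0.997810 − 1 → -0.22%.

-0.22%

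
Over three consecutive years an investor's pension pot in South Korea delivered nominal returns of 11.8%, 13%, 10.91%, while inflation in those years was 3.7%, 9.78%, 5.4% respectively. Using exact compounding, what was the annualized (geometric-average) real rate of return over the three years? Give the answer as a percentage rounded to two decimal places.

5.31%

Nominal growth factor = 1.1180 × 1.1300 × 1.1091 = 1.40117039
Price-level growth factor = 1.0370 × 1.0978 × 1.0540 = 1.19989320
Real growth factor = 1.40117039 / 1.19989320 = 1.16774592
Annualized real rate = 1.16774592^(1/3) − 1 = 5.3051% → 5.31%.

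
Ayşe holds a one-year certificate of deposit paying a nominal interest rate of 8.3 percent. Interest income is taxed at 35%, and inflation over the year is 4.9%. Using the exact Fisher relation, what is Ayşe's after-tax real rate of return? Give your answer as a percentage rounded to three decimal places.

After-tax nominal return = 8.3% × (1 − 0.35) = 5.3950%.
1 + r = 1.05395 / 1.04900 = 1.004719
After-tax real rate = 1.004719 − 1 → 0.472%.

0.472%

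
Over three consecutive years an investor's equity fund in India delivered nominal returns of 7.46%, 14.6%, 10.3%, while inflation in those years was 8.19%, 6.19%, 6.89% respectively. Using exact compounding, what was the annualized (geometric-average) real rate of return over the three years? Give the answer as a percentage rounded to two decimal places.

3.42%

Compound the nominal returns: 1.0746 × 1.1460 × 1.1030 = 1.35833523.
Compound inflation: 1.0819 × 1.0619 × 1.0689 = 1.22802673.
Deflate: 1.35833523 / 1.22802673 = 1.10611211.
Annualized real rate = 1.10611211^(1/3) − 1 = 3.4189% → 3.42%.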